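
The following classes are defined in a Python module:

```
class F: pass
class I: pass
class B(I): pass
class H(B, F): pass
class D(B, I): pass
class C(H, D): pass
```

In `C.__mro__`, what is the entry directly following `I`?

F

L[C] = C + merge(L[H], L[D], [H D])
  take H:  [H B I F object] + [D B I object] + [H D]
  take D:  [B I F object] + [D B I object] + [D]
  take B:  [B I F object] + [B I object]
  take I:  [I F object] + [I object]
  take F:  [F object] + [object]
  take object:  [object] + [object]
MRO: C H D B I F object
I is at position 4; next is F.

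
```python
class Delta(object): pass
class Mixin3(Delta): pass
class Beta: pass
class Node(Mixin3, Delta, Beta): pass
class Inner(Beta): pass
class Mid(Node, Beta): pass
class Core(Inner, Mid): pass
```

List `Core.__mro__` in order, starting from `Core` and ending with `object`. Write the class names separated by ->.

L[Core] = Core + merge(L[Inner], L[Mid], [Inner Mid])
  take Inner:  [Inner Beta object] + [Mid Node Mixin3 Delta Beta object] + [Inner Mid]
  take Mid:  [Beta object] + [Mid Node Mixin3 Delta Beta object] + [Mid]
  take Node:  [Beta object] + [Node Mixin3 Delta Beta object]
  take Mixin3:  [Beta object] + [Mixin3 Delta Beta object]
  take Delta:  [Beta object] + [Delta Beta object]
  take Beta:  [Beta object] + [Beta object]
  take object:  [object] + [object]

Core -> Inner -> Mid -> Node -> Mixin3 -> Delta -> Beta -> object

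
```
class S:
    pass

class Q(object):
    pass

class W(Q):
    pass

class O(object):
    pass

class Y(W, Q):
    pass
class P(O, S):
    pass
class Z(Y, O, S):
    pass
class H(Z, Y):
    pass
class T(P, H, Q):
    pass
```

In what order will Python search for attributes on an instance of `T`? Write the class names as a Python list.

L[T] = T + merge(L[P], L[H], L[Q], [P H Q])
  take P:  [P O S object] + [H Z Y W Q O S object] + [Q object] + [P H Q]
  take H:  [O S object] + [H Z Y W Q O S object] + [Q object] + [H Q]
  take Z:  [O S object] + [Z Y W Q O S object] + [Q object] + [Q]
  take Y:  [O S object] + [Y W Q O S object] + [Q object] + [Q]
  take W:  [O S object] + [W Q O S object] + [Q object] + [Q]
  take Q:  [O S object] + [Q O S object] + [Q object] + [Q]
  take O:  [O S object] + [O S object] + [object]
  take S:  [S object] + [S object] + [object]
  take object:  [object] + [object] + [object]

[T, P, H, Z, Y, W, Q, O, S, object]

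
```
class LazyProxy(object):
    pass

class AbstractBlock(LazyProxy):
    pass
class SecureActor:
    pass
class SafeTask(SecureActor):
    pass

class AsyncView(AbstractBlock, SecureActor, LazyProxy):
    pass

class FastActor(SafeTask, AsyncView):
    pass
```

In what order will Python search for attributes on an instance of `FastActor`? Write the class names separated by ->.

FastActor -> SafeTask -> AsyncView -> AbstractBlock -> SecureActor -> LazyProxy -> object

L[FastActor] = FastActor + merge(L[SafeTask], L[AsyncView], [SafeTask AsyncView])
  take SafeTask:  [SafeTask SecureActor object] + [AsyncView AbstractBlock SecureActor LazyProxy object] + [SafeTask AsyncView]
  take AsyncView:  [SecureActor object] + [AsyncView AbstractBlock SecureActor LazyProxy object] + [AsyncView]
  take AbstractBlock:  [SecureActor object] + [AbstractBlock SecureActor LazyProxy object]
  take SecureActor:  [SecureActor object] + [SecureActor LazyProxy object]
  take LazyProxy:  [object] + [LazyProxy object]
  take object:  [object] + [object]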